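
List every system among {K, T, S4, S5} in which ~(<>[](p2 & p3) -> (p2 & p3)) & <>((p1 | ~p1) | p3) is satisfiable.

S5-tableau for the formula:
1. ~(<>[](p2 & p3) -> (p2 & p3)) & <>((p1 | ~p1) | p3), w0
2. ~(<>[](p2 & p3) -> (p2 & p3)), w0   [&-rule on 1]
3. <>((p1 | ~p1) | p3), w0   [&-rule on 1]
4. <>[](p2 & p3), w0   [~->-rule on 2]
5. ~(p2 & p3), w0   [~->-rule on 2]
6. ~p3, w0   [~&-rule on 5 (branches; this branch)]
7. (p1 | ~p1) | p3, w1   [<>-rule on 3: fresh world w1, w0Rw1]
8. p1 | ~p1, w1   [|-rule on 7 (branches; this branch)]
9. ~p1, w1   [|-rule on 8 (branches; this branch)]
10. [](p2 & p3), w2   [<>-rule on 4: fresh world w2, w0Rw2]
11. p2 & p3, w0   [[]-rule on 10 via w2Rw0]
12. p2, w0   [&-rule on 11]
13. p3, w0   [&-rule on 11]
Accessibility: w0Rw0, w0Rw1, w0Rw2, w1Rw0, w1Rw1, w1Rw2, w2Rw0, w2Rw1, w2Rw2
Branch closes: p3 and ~p3 both at w0.
Every branch closes (one shown): unsatisfiable in S5.
S4-tableau for the formula:
1. ~(<>[](p2 & p3) -> (p2 & p3)) & <>((p1 | ~p1) | p3), w0
2. ~(<>[](p2 & p3) -> (p2 & p3)), w0   [&-rule on 1]
3. <>((p1 | ~p1) | p3), w0   [&-rule on 1]
4. <>[](p2 & p3), w0   [~->-rule on 2]
5. ~(p2 & p3), w0   [~->-rule on 2]
6. ~p3, w0   [~&-rule on 5 (branches; this branch)]
7. (p1 | ~p1) | p3, w1   [<>-rule on 3: fresh world w1, w0Rw1]
8. p3, w1   [|-rule on 7 (branches; this branch)]
9. [](p2 & p3), w2   [<>-rule on 4: fresh world w2, w0Rw2]
10. p2 & p3, w2   [[]-rule on 9 via w2Rw2]
11. p2, w2   [&-rule on 10]
12. p3, w2   [&-rule on 10]
Accessibility: w0Rw0, w0Rw1, w0Rw2, w1Rw1, w2Rw2
Complete open branch: satisfiable in S4, hence also in K, T (this S4-model is also a K-model and a T-model).

K, T, S4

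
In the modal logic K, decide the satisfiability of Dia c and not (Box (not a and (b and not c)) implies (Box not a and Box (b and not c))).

Unsatisfiable

1. Dia c and not (Box (not a and (b and not c)) implies (Box not a and Box (b and not c))), 0
2. Dia c, 0
3. not (Box (not a and (b and not c)) implies (Box not a and Box (b and not c))), 0
4. Box (not a and (b and not c)), 0
5. not (Box not a and Box (b and not c)), 0
6. not Box (b and not c), 0
7. c, 1
8. not a and (b and not c), 1
9. not a, 1
10. b and not c, 1
11. b, 1
12. not c, 1
Accessibility: 0R1
Branch closes: c and not c both at 1.
Every branch closes; the branch above is one of them.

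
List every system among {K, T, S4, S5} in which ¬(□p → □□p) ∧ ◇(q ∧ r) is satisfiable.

S4-tableau for the formula:
1. ¬(□p → □□p) ∧ ◇(q ∧ r), u
2. ¬(□p → □□p), u   [∧-rule on 1]
3. ◇(q ∧ r), u   [∧-rule on 1]
4. □p, u   [¬→-rule on 2]
5. ¬□□p, u   [¬→-rule on 2]
6. p, u   [□-rule on 4 via uRu]
7. q ∧ r, v   [◇-rule on 3: fresh world v, uRv]
8. q, v   [∧-rule on 7]
9. r, v   [∧-rule on 7]
10. p, v   [□-rule on 4 via uRv]
11. ¬□p, w   [¬□-rule on 5: fresh world w, uRw]
12. p, w   [□-rule on 4 via uRw]
13. ¬p, x   [¬□-rule on 11: fresh world x, wRx]
14. p, x   [□-rule on 4 via uRx]
Accessibility: uRu, uRv, uRw, uRx, vRv, wRw, wRx, xRx
Branch closes: p and ¬p both at x.
Every branch closes (one shown): unsatisfiable in S4, hence also in S5 (every S5-frame is an S4-frame).
T-tableau for the formula:
1. ¬(□p → □□p) ∧ ◇(q ∧ r), u
2. ¬(□p → □□p), u   [∧-rule on 1]
3. ◇(q ∧ r), u   [∧-rule on 1]
4. □p, u   [¬→-rule on 2]
5. ¬□□p, u   [¬→-rule on 2]
6. p, u   [□-rule on 4 via uRu]
7. q ∧ r, v   [◇-rule on 3: fresh world v, uRv]
8. q, v   [∧-rule on 7]
9. r, v   [∧-rule on 7]
10. p, v   [□-rule on 4 via uRv]
11. ¬□p, w   [¬□-rule on 5: fresh world w, uRw]
12. p, w   [□-rule on 4 via uRw]
13. ¬p, x   [¬□-rule on 11: fresh world x, wRx]
Accessibility: uRu, uRv, uRw, vRv, wRw, wRx, xRx
Complete open branch: satisfiable in T, hence also in K (this T-model is also a K-model).

K, T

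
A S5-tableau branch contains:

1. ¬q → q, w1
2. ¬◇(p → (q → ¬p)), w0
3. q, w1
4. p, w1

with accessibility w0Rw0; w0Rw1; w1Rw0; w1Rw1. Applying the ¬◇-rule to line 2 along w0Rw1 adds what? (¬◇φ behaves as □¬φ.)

¬(p → (q → ¬p)), w1

¬◇φ behaves as □¬φ: propagate the negated body to each accessible world.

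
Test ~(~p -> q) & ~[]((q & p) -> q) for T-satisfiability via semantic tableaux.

1. ~(~p -> q) & ~[]((q & p) -> q), u
2. ~(~p -> q), u   [&-rule on 1]
3. ~[]((q & p) -> q), u   [&-rule on 1]
4. ~p, u   [~->-rule on 2]
5. ~q, u   [~->-rule on 2]
6. ~((q & p) -> q), v   [~[]-rule on 3: fresh world v, uRv]
7. q & p, v   [~->-rule on 6]
8. ~q, v   [~->-rule on 6]
9. q, v   [&-rule on 7]
10. p, v   [&-rule on 7]
Accessibility: uRu, uRv, vRv
Branch closes: q and ~q both at v.
Every branch closes; the branch above is one of them.

No, unsatisfiable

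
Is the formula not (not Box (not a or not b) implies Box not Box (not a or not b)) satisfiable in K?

1. not (not Box (not a or not b) implies Box not Box (not a or not b)), u
2. not Box (not a or not b), u
3. not Box not Box (not a or not b), u
4. not (not a or not b), v
5. a, v
6. b, v
7. Box (not a or not b), w
Accessibility: uRv, uRw

Yes, satisfiable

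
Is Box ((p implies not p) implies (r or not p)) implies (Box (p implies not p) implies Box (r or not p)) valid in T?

Valid

Tableau for the negation not (Box ((p implies not p) implies (r or not p)) implies (Box (p implies not p) implies Box (r or not p))):
1. not (Box ((p implies not p) implies (r or not p)) implies (Box (p implies not p) implies Box (r or not p))), w0
2. Box ((p implies not p) implies (r or not p)), w0
3. not (Box (p implies not p) implies Box (r or not p)), w0
4. Box (p implies not p), w0
5. not Box (r or not p), w0
6. (p implies not p) implies (r or not p), w0
7. p implies not p, w0
8. r or not p, w0
9. not p, w0
10. not (r or not p), w1
11. not r, w1
12. p, w1
13. (p implies not p) implies (r or not p), w1
14. p implies not p, w1
15. not (p implies not p), w1
16. not p, w1
Accessibility: w0Rw0, w0Rw1, w1Rw1
Branch closes: p and not p both at w1.
All branches of the negation close; one closing branch shown above.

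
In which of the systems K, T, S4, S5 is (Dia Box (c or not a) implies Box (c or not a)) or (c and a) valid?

S5

S4-tableau for the negation not ((Dia Box (c or not a) implies Box (c or not a)) or (c and a)):
1. not ((Dia Box (c or not a) implies Box (c or not a)) or (c and a)), w0
2. not (Dia Box (c or not a) implies Box (c or not a)), w0   [neg-or-rule on 1]
3. not (c and a), w0   [neg-or-rule on 1]
4. Dia Box (c or not a), w0   [neg-implies-rule on 2]
5. not Box (c or not a), w0   [neg-implies-rule on 2]
6. not a, w0   [neg-and-rule on 3 (branches; this branch)]
7. Box (c or not a), w1   [Dia-rule on 4: fresh world w1, w0Rw1]
8. c or not a, w1   [Box-rule on 7 via w1Rw1]
9. not a, w1   [or-rule on 8 (branches; this branch)]
10. not (c or not a), w2   [neg-Box-rule on 5: fresh world w2, w0Rw2]
11. not c, w2   [neg-or-rule on 10]
12. a, w2   [neg-or-rule on 10]
Accessibility: w0Rw0, w0Rw1, w0Rw2, w1Rw1, w2Rw2
Complete open branch: countermodel on an S4-frame, so not valid in S4, nor in K, T (the same frame is also a K-frame and a T-frame).
S5-tableau for the negation not ((Dia Box (c or not a) implies Box (c or not a)) or (c and a)):
1. not ((Dia Box (c or not a) implies Box (c or not a)) or (c and a)), w0
2. not (Dia Box (c or not a) implies Box (c or not a)), w0   [neg-or-rule on 1]
3. not (c and a), w0   [neg-or-rule on 1]
4. Dia Box (c or not a), w0   [neg-implies-rule on 2]
5. not Box (c or not a), w0   [neg-implies-rule on 2]
6. not a, w0   [neg-and-rule on 3 (branches; this branch)]
7. Box (c or not a), w1   [Dia-rule on 4: fresh world w1, w0Rw1]
8. c or not a, w0   [Box-rule on 7 via w1Rw0]
9. c or not a, w1   [Box-rule on 7 via w1Rw1]
10. not a, w1   [or-rule on 9 (branches; this branch)]
11. not (c or not a), w2   [neg-Box-rule on 5: fresh world w2, w0Rw2]
12. not c, w2   [neg-or-rule on 11]
13. a, w2   [neg-or-rule on 11]
14. c or not a, w2   [Box-rule on 7 via w1Rw2]
15. not a, w2   [or-rule on 14 (branches; this branch)]
Accessibility: w0Rw0, w0Rw1, w0Rw2, w1Rw0, w1Rw1, w1Rw2, w2Rw0, w2Rw1, w2Rw2
Branch closes: a and not a both at w2.
Every branch closes (one shown): valid in S5.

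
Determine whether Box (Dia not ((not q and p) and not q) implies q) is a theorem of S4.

Not valid

Tableau for the negation not Box (Dia not ((not q and p) and not q) implies q):
1. not Box (Dia not ((not q and p) and not q) implies q), u
2. not (Dia not ((not q and p) and not q) implies q), v   [neg-Box-rule on 1: fresh world v, uRv]
3. Dia not ((not q and p) and not q), v   [neg-implies-rule on 2]
4. not q, v   [neg-implies-rule on 2]
5. not ((not q and p) and not q), w   [Dia-rule on 3: fresh world w, vRw]
6. q, w   [neg-and-rule on 5 (branches; this branch)]
Accessibility: uRu, uRv, uRw, vRv, vRw, wRw
The negation has an open branch (countermodel exists).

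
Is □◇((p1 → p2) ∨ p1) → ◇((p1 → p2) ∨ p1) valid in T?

Tableau for the negation ¬(□◇((p1 → p2) ∨ p1) → ◇((p1 → p2) ∨ p1)):
1. ¬(□◇((p1 → p2) ∨ p1) → ◇((p1 → p2) ∨ p1)), u
2. □◇((p1 → p2) ∨ p1), u
3. ¬◇((p1 → p2) ∨ p1), u
4. ◇((p1 → p2) ∨ p1), u
5. ¬((p1 → p2) ∨ p1), u
6. ¬(p1 → p2), u
7. ¬p1, u
8. p1, u
9. ¬p2, u
Accessibility: uRu
Branch closes: p1 and ¬p1 both at u.
Every branch of the negation's tableau closes; the branch above is one of them.

Valid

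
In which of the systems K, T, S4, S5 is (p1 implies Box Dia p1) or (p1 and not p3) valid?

S5-tableau for the negation not ((p1 implies Box Dia p1) or (p1 and not p3)):
1. not ((p1 implies Box Dia p1) or (p1 and not p3)), u
2. not (p1 implies Box Dia p1), u   [neg-or-rule on 1]
3. not (p1 and not p3), u   [neg-or-rule on 1]
4. p1, u   [neg-implies-rule on 2]
5. not Box Dia p1, u   [neg-implies-rule on 2]
6. p3, u   [neg-and-rule on 3 (branches; this branch)]
7. not Dia p1, v   [neg-Box-rule on 5: fresh world v, uRv]
8. not p1, u   [neg-Dia-rule on 7 via vRu]
Accessibility: uRu, uRv, vRu, vRv
Branch closes: p1 and not p1 both at u.
Every branch closes (one shown): valid in S5.
S4-tableau for the negation not ((p1 implies Box Dia p1) or (p1 and not p3)):
1. not ((p1 implies Box Dia p1) or (p1 and not p3)), u
2. not (p1 implies Box Dia p1), u   [neg-or-rule on 1]
3. not (p1 and not p3), u   [neg-or-rule on 1]
4. p1, u   [neg-implies-rule on 2]
5. not Box Dia p1, u   [neg-implies-rule on 2]
6. p3, u   [neg-and-rule on 3 (branches; this branch)]
7. not Dia p1, v   [neg-Box-rule on 5: fresh world v, uRv]
8. not p1, v   [neg-Dia-rule on 7 via vRv]
Accessibility: uRu, uRv, vRv
Complete open branch: countermodel on an S4-frame, so not valid in S4, nor in K, T (the same frame is also a K-frame and a T-frame).

S5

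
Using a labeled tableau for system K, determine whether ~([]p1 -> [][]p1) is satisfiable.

Satisfiable

1. ~([]p1 -> [][]p1), 0
2. []p1, 0   [~->-rule on 1]
3. ~[][]p1, 0   [~->-rule on 1]
4. ~[]p1, 1   [~[]-rule on 3: fresh world 1, 0R1]
5. p1, 1   [[]-rule on 2 via 0R1]
6. ~p1, 2   [~[]-rule on 4: fresh world 2, 1R2]
Accessibility: 0R1, 1R2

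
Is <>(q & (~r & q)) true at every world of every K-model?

Invalid (countermodel exists)

Tableau for the negation ~<>(q & (~r & q)):
1. ~<>(q & (~r & q)), u
The negation has an open branch (countermodel exists).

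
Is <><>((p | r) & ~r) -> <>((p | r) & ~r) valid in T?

Tableau for the negation ~(<><>((p | r) & ~r) -> <>((p | r) & ~r)):
1. ~(<><>((p | r) & ~r) -> <>((p | r) & ~r)), u
2. <><>((p | r) & ~r), u
3. ~<>((p | r) & ~r), u
4. ~((p | r) & ~r), u
5. r, u
6. <>((p | r) & ~r), v
7. ~((p | r) & ~r), v
8. r, v
9. (p | r) & ~r, w
10. p | r, w
11. ~r, w
12. p, w
Accessibility: uRu, uRv, vRv, vRw, wRw
The negation has an open branch (countermodel exists).

No, not valid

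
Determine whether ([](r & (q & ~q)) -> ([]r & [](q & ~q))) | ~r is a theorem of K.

Tableau for the negation ~(([](r & (q & ~q)) -> ([]r & [](q & ~q))) | ~r):
1. ~(([](r & (q & ~q)) -> ([]r & [](q & ~q))) | ~r), 0
2. ~([](r & (q & ~q)) -> ([]r & [](q & ~q))), 0
3. r, 0
4. [](r & (q & ~q)), 0
5. ~([]r & [](q & ~q)), 0
6. ~[](q & ~q), 0
7. ~(q & ~q), 1
8. r & (q & ~q), 1
9. r, 1
10. q & ~q, 1
11. q, 1
12. ~q, 1
Accessibility: 0R1
Branch closes: q and ~q both at 1.
All branches of the negation close; one closing branch shown above.

Yes, valid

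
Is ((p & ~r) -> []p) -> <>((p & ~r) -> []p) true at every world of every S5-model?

Tableau for the negation ~(((p & ~r) -> []p) -> <>((p & ~r) -> []p)):
1. ~(((p & ~r) -> []p) -> <>((p & ~r) -> []p)), w0
2. (p & ~r) -> []p, w0
3. ~<>((p & ~r) -> []p), w0
4. ~((p & ~r) -> []p), w0
5. p & ~r, w0
6. ~[]p, w0
7. p, w0
8. ~r, w0
9. []p, w0
10. ~p, w1
11. ~((p & ~r) -> []p), w1
12. p & ~r, w1
13. ~[]p, w1
14. p, w1
15. ~r, w1
Accessibility: w0Rw0, w0Rw1, w1Rw0, w1Rw1
Branch closes: p and ~p both at w1.
Every branch of the negation's tableau closes; the branch above is one of them.

Valid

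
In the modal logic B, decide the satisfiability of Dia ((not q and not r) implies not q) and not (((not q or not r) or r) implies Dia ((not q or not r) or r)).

1. Dia ((not q and not r) implies not q) and not (((not q or not r) or r) implies Dia ((not q or not r) or r)), w0
2. Dia ((not q and not r) implies not q), w0   [and-rule on 1]
3. not (((not q or not r) or r) implies Dia ((not q or not r) or r)), w0   [and-rule on 1]
4. (not q or not r) or r, w0   [neg-implies-rule on 3]
5. not Dia ((not q or not r) or r), w0   [neg-implies-rule on 3]
6. not ((not q or not r) or r), w0   [neg-Dia-rule on 5 via w0Rw0]
7. not (not q or not r), w0   [neg-or-rule on 6]
8. not r, w0   [neg-or-rule on 6]
9. q, w0   [neg-or-rule on 7]
10. r, w0   [neg-or-rule on 7]
Accessibility: w0Rw0
Branch closes: r and not r both at w0.
(One branch shown.) All branches close.

Unsatisfiable (every branch closes)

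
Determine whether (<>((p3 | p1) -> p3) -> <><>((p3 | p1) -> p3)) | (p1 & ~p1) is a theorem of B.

Yes, valid

Tableau for the negation ~((<>((p3 | p1) -> p3) -> <><>((p3 | p1) -> p3)) | (p1 & ~p1)):
1. ~((<>((p3 | p1) -> p3) -> <><>((p3 | p1) -> p3)) | (p1 & ~p1)), u
2. ~(<>((p3 | p1) -> p3) -> <><>((p3 | p1) -> p3)), u   [~|-rule on 1]
3. ~(p1 & ~p1), u   [~|-rule on 1]
4. <>((p3 | p1) -> p3), u   [~->-rule on 2]
5. ~<><>((p3 | p1) -> p3), u   [~->-rule on 2]
6. ~<>((p3 | p1) -> p3), u   [~<>-rule on 5 via uRu]
7. ~((p3 | p1) -> p3), u   [~<>-rule on 6 via uRu]
8. p3 | p1, u   [~->-rule on 7]
9. ~p3, u   [~->-rule on 7]
10. p1, u   [~&-rule on 3 (branches; this branch)]
11. (p3 | p1) -> p3, v   [<>-rule on 4: fresh world v, uRv]
12. ~<>((p3 | p1) -> p3), v   [~<>-rule on 5 via uRv]
13. ~((p3 | p1) -> p3), v   [~<>-rule on 6 via uRv]
14. p3 | p1, v   [~->-rule on 13]
15. ~p3, v   [~->-rule on 13]
16. ~(p3 | p1), v   [->-rule on 11 (branches; this branch)]
17. ~p1, v   [~|-rule on 16]
18. p1, v   [|-rule on 14 (branches; this branch)]
Accessibility: uRu, uRv, vRu, vRv
Branch closes: p1 and ~p1 both at v.
All branches of the negation close; one closing branch shown above.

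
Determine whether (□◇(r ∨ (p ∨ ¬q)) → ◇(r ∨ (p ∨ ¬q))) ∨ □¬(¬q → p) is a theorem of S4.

Tableau for the negation ¬((□◇(r ∨ (p ∨ ¬q)) → ◇(r ∨ (p ∨ ¬q))) ∨ □¬(¬q → p)):
1. ¬((□◇(r ∨ (p ∨ ¬q)) → ◇(r ∨ (p ∨ ¬q))) ∨ □¬(¬q → p)), 0
2. ¬(□◇(r ∨ (p ∨ ¬q)) → ◇(r ∨ (p ∨ ¬q))), 0
3. ¬□¬(¬q → p), 0
4. □◇(r ∨ (p ∨ ¬q)), 0
5. ¬◇(r ∨ (p ∨ ¬q)), 0
6. ◇(r ∨ (p ∨ ¬q)), 0
7. ¬(r ∨ (p ∨ ¬q)), 0
8. ¬r, 0
9. ¬(p ∨ ¬q), 0
10. ¬p, 0
11. q, 0
12. ¬q → p, 1
13. ◇(r ∨ (p ∨ ¬q)), 1
14. ¬(r ∨ (p ∨ ¬q)), 1
15. ¬r, 1
16. ¬(p ∨ ¬q), 1
17. ¬p, 1
18. q, 1
19. r ∨ (p ∨ ¬q), 2
20. ◇(r ∨ (p ∨ ¬q)), 2
21. ¬(r ∨ (p ∨ ¬q)), 2
22. ¬r, 2
23. ¬(p ∨ ¬q), 2
24. ¬p, 2
25. q, 2
26. p ∨ ¬q, 2
27. ¬q, 2
Accessibility: 0R0, 0R1, 0R2, 1R1, 2R2
Branch closes: q and ¬q both at 2.
All branches of the negation close; one closing branch shown above.

Valid in S4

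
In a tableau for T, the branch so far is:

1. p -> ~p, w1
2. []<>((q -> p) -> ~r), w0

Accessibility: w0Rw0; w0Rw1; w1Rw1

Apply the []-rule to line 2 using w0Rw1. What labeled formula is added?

<>((q -> p) -> ~r), w1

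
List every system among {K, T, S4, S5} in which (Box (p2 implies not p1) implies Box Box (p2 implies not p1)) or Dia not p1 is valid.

S4, S5

T-tableau for the negation not ((Box (p2 implies not p1) implies Box Box (p2 implies not p1)) or Dia not p1):
1. not ((Box (p2 implies not p1) implies Box Box (p2 implies not p1)) or Dia not p1), w0
2. not (Box (p2 implies not p1) implies Box Box (p2 implies not p1)), w0
3. not Dia not p1, w0
4. Box (p2 implies not p1), w0
5. not Box Box (p2 implies not p1), w0
6. p1, w0
7. p2 implies not p1, w0
8. not p2, w0
9. not Box (p2 implies not p1), w1
10. p1, w1
11. p2 implies not p1, w1
12. not p2, w1
13. not (p2 implies not p1), w2
14. p2, w2
15. p1, w2
Accessibility: w0Rw0, w0Rw1, w1Rw1, w1Rw2, w2Rw2
Complete open branch: countermodel on a T-frame, so not valid in T, nor in K (the same frame is also a K-frame).
S4-tableau for the negation not ((Box (p2 implies not p1) implies Box Box (p2 implies not p1)) or Dia not p1):
1. not ((Box (p2 implies not p1) implies Box Box (p2 implies not p1)) or Dia not p1), w0
2. not (Box (p2 implies not p1) implies Box Box (p2 implies not p1)), w0
3. not Dia not p1, w0
4. Box (p2 implies not p1), w0
5. not Box Box (p2 implies not p1), w0
6. p1, w0
7. p2 implies not p1, w0
8. not p2, w0
9. not Box (p2 implies not p1), w1
10. p1, w1
11. p2 implies not p1, w1
12. not p2, w1
13. not (p2 implies not p1), w2
14. p2, w2
15. p1, w2
16. p2 implies not p1, w2
17. not p1, w2
Accessibility: w0Rw0, w0Rw1, w0Rw2, w1Rw1, w1Rw2, w2Rw2
Branch closes: p1 and not p1 both at w2.
Every branch closes (one shown): valid in S4, hence also in S5 (every theorem of S4 is a theorem of S5).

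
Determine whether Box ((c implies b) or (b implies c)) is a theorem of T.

Valid

Tableau for the negation not Box ((c implies b) or (b implies c)):
1. not Box ((c implies b) or (b implies c)), w0
2. not ((c implies b) or (b implies c)), w1
3. not (c implies b), w1
4. not (b implies c), w1
5. c, w1
6. not b, w1
7. b, w1
8. not c, w1
Accessibility: w0Rw0, w0Rw1, w1Rw1
Branch closes: b and not b both at w1.
All branches of the negation close; one closing branch shown above.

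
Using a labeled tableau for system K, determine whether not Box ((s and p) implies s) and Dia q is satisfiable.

1. not Box ((s and p) implies s) and Dia q, u
2. not Box ((s and p) implies s), u
3. Dia q, u
4. not ((s and p) implies s), v
5. s and p, v
6. not s, v
7. s, v
8. p, v
Accessibility: uRv
Branch closes: s and not s both at v.
(One branch shown.) All branches close.

Unsatisfiable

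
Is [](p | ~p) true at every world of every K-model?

Tableau for the negation ~[](p | ~p):
1. ~[](p | ~p), u
2. ~(p | ~p), v
3. ~p, v
4. p, v
Accessibility: uRv
Branch closes: p and ~p both at v.
Every branch of the negation's tableau closes; the branch above is one of them.

Valid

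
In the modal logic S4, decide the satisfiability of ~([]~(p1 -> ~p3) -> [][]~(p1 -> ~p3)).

Unsatisfiable (every branch closes)

1. ~([]~(p1 -> ~p3) -> [][]~(p1 -> ~p3)), 0
2. []~(p1 -> ~p3), 0
3. ~[][]~(p1 -> ~p3), 0
4. ~(p1 -> ~p3), 0
5. p1, 0
6. p3, 0
7. ~[]~(p1 -> ~p3), 1
8. ~(p1 -> ~p3), 1
9. p1, 1
10. p3, 1
11. p1 -> ~p3, 2
12. ~(p1 -> ~p3), 2
13. p1, 2
14. p3, 2
15. ~p3, 2
Accessibility: 0R0, 0R1, 0R2, 1R1, 1R2, 2R2
Branch closes: p3 and ~p3 both at 2.
Every branch closes; the branch above is one of them.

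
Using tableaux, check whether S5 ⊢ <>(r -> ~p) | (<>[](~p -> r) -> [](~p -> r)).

Valid

Tableau for the negation ~(<>(r -> ~p) | (<>[](~p -> r) -> [](~p -> r))):
1. ~(<>(r -> ~p) | (<>[](~p -> r) -> [](~p -> r))), u
2. ~<>(r -> ~p), u
3. ~(<>[](~p -> r) -> [](~p -> r)), u
4. <>[](~p -> r), u
5. ~[](~p -> r), u
6. ~(r -> ~p), u
7. r, u
8. p, u
9. [](~p -> r), v
10. ~(r -> ~p), v
11. r, v
12. p, v
13. ~p -> r, u
14. ~p -> r, v
15. ~(~p -> r), w
16. ~p, w
17. ~r, w
18. ~(r -> ~p), w
19. r, w
20. p, w
Accessibility: uRu, uRv, uRw, vRu, vRv, vRw, wRu, wRv, wRw
Branch closes: r and ~r both at w.
All branches of the negation close; one closing branch shown above.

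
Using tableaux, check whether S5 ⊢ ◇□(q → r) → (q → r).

Tableau for the negation ¬(◇□(q → r) → (q → r)):
1. ¬(◇□(q → r) → (q → r)), u
2. ◇□(q → r), u
3. ¬(q → r), u
4. q, u
5. ¬r, u
6. □(q → r), v
7. q → r, u
8. q → r, v
9. r, u
Accessibility: uRu, uRv, vRu, vRv
Branch closes: r and ¬r both at u.
Every branch of the negation's tableau closes; the branch above is one of them.

Valid in S5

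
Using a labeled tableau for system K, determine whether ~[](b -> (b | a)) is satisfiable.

1. ~[](b -> (b | a)), u
2. ~(b -> (b | a)), v
3. b, v
4. ~(b | a), v
5. ~b, v
6. ~a, v
Accessibility: uRv
Branch closes: b and ~b both at v.
Every branch closes; the branch above is one of them.

Unsatisfiable (every branch closes)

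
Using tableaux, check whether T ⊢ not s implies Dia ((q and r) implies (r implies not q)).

Invalid (countermodel exists)

Tableau for the negation not (not s implies Dia ((q and r) implies (r implies not q))):
1. not (not s implies Dia ((q and r) implies (r implies not q))), w0
2. not s, w0
3. not Dia ((q and r) implies (r implies not q)), w0
4. not ((q and r) implies (r implies not q)), w0
5. q and r, w0
6. not (r implies not q), w0
7. q, w0
8. r, w0
Accessibility: w0Rw0
The negation has an open branch (countermodel exists).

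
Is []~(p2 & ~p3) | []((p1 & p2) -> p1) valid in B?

Tableau for the negation ~([]~(p2 & ~p3) | []((p1 & p2) -> p1)):
1. ~([]~(p2 & ~p3) | []((p1 & p2) -> p1)), w0
2. ~[]~(p2 & ~p3), w0
3. ~[]((p1 & p2) -> p1), w0
4. p2 & ~p3, w1
5. p2, w1
6. ~p3, w1
7. ~((p1 & p2) -> p1), w2
8. p1 & p2, w2
9. ~p1, w2
10. p1, w2
11. p2, w2
Accessibility: w0Rw0, w0Rw1, w0Rw2, w1Rw0, w1Rw1, w2Rw0, w2Rw2
Branch closes: p1 and ~p1 both at w2.
Every branch of the negation's tableau closes; the branch above is one of them.

Valid in B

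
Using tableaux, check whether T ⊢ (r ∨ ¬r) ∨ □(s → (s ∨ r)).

Valid in T

Tableau for the negation ¬((r ∨ ¬r) ∨ □(s → (s ∨ r))):
1. ¬((r ∨ ¬r) ∨ □(s → (s ∨ r))), 0
2. ¬(r ∨ ¬r), 0
3. ¬□(s → (s ∨ r)), 0
4. ¬r, 0
5. r, 0
Accessibility: 0R0
Branch closes: r and ¬r both at 0.
All branches of the negation close; one closing branch shown above.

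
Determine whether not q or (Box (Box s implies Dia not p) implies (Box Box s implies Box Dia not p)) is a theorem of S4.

Valid

Tableau for the negation not (not q or (Box (Box s implies Dia not p) implies (Box Box s implies Box Dia not p))):
1. not (not q or (Box (Box s implies Dia not p) implies (Box Box s implies Box Dia not p))), u
2. q, u
3. not (Box (Box s implies Dia not p) implies (Box Box s implies Box Dia not p)), u
4. Box (Box s implies Dia not p), u
5. not (Box Box s implies Box Dia not p), u
6. Box Box s, u
7. not Box Dia not p, u
8. Box s implies Dia not p, u
9. Box s, u
10. s, u
11. Dia not p, u
12. not Dia not p, v
13. Box s implies Dia not p, v
14. Box s, v
15. s, v
16. p, v
17. Dia not p, v
18. not p, w
19. Box s implies Dia not p, w
20. Box s, w
21. s, w
22. Dia not p, w
23. not p, x
24. Box s implies Dia not p, x
25. Box s, x
26. s, x
27. p, x
Accessibility: uRu, uRv, uRw, uRx, vRv, vRx, wRw, xRx
Branch closes: p and not p both at x.
All branches of the negation close; one closing branch shown above.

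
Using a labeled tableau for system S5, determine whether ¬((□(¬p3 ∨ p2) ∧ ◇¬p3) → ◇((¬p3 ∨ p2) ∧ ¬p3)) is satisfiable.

1. ¬((□(¬p3 ∨ p2) ∧ ◇¬p3) → ◇((¬p3 ∨ p2) ∧ ¬p3)), u
2. □(¬p3 ∨ p2) ∧ ◇¬p3, u   [¬→-rule on 1]
3. ¬◇((¬p3 ∨ p2) ∧ ¬p3), u   [¬→-rule on 1]
4. □(¬p3 ∨ p2), u   [∧-rule on 2]
5. ◇¬p3, u   [∧-rule on 2]
6. ¬((¬p3 ∨ p2) ∧ ¬p3), u   [¬◇-rule on 3 via uRu]
7. ¬p3 ∨ p2, u   [□-rule on 4 via uRu]
8. p3, u   [¬∧-rule on 6 (branches; this branch)]
9. p2, u   [∨-rule on 7 (branches; this branch)]
10. ¬p3, v   [◇-rule on 5: fresh world v, uRv]
11. ¬((¬p3 ∨ p2) ∧ ¬p3), v   [¬◇-rule on 3 via uRv]
12. ¬p3 ∨ p2, v   [□-rule on 4 via uRv]
13. ¬(¬p3 ∨ p2), v   [¬∧-rule on 11 (branches; this branch)]
14. p3, v   [¬∨-rule on 13]
15. ¬p2, v   [¬∨-rule on 13]
Accessibility: uRu, uRv, vRu, vRv
Branch closes: p3 and ¬p3 both at v.
Every branch closes; the branch above is one of them.

Unsatisfiable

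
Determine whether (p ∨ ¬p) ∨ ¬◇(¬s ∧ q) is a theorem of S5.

Tableau for the negation ¬((p ∨ ¬p) ∨ ¬◇(¬s ∧ q)):
1. ¬((p ∨ ¬p) ∨ ¬◇(¬s ∧ q)), w0
2. ¬(p ∨ ¬p), w0
3. ◇(¬s ∧ q), w0
4. ¬p, w0
5. p, w0
Accessibility: w0Rw0
Branch closes: p and ¬p both at w0.
Every branch of the negation's tableau closes; the branch above is one of them.

Yes, valid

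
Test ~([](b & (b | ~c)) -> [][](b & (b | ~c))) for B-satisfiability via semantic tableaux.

Satisfiable

1. ~([](b & (b | ~c)) -> [][](b & (b | ~c))), w0
2. [](b & (b | ~c)), w0
3. ~[][](b & (b | ~c)), w0
4. b & (b | ~c), w0
5. b, w0
6. b | ~c, w0
7. ~c, w0
8. ~[](b & (b | ~c)), w1
9. b & (b | ~c), w1
10. b, w1
11. b | ~c, w1
12. ~c, w1
13. ~(b & (b | ~c)), w2
14. ~(b | ~c), w2
15. ~b, w2
16. c, w2
Accessibility: w0Rw0, w0Rw1, w1Rw0, w1Rw1, w1Rw2, w2Rw1, w2Rw2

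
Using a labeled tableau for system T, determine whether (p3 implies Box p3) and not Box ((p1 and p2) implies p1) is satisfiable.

Unsatisfiable (every branch closes)

1. (p3 implies Box p3) and not Box ((p1 and p2) implies p1), w0
2. p3 implies Box p3, w0
3. not Box ((p1 and p2) implies p1), w0
4. Box p3, w0
5. p3, w0
6. not ((p1 and p2) implies p1), w1
7. p1 and p2, w1
8. not p1, w1
9. p1, w1
10. p2, w1
Accessibility: w0Rw0, w0Rw1, w1Rw1
Branch closes: p1 and not p1 both at w1.
All branches of the tableau close; one closing branch shown above.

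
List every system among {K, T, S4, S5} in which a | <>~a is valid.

T, S4, S5

T-tableau for the negation ~(a | <>~a):
1. ~(a | <>~a), w0
2. ~a, w0   [~|-rule on 1]
3. ~<>~a, w0   [~|-rule on 1]
4. a, w0   [~<>-rule on 3 via w0Rw0]
Accessibility: w0Rw0
Branch closes: a and ~a both at w0.
Every branch closes (one shown): valid in T, hence also in S4, S5 (every theorem of T is a theorem of S4 and S5).
K-tableau for the negation ~(a | <>~a):
1. ~(a | <>~a), w0
2. ~a, w0   [~|-rule on 1]
3. ~<>~a, w0   [~|-rule on 1]
Complete open branch: countermodel on a K-frame, so not valid in K.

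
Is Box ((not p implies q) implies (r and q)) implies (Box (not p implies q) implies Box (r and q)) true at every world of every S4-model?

Tableau for the negation not (Box ((not p implies q) implies (r and q)) implies (Box (not p implies q) implies Box (r and q))):
1. not (Box ((not p implies q) implies (r and q)) implies (Box (not p implies q) implies Box (r and q))), 0
2. Box ((not p implies q) implies (r and q)), 0   [neg-implies-rule on 1]
3. not (Box (not p implies q) implies Box (r and q)), 0   [neg-implies-rule on 1]
4. Box (not p implies q), 0   [neg-implies-rule on 3]
5. not Box (r and q), 0   [neg-implies-rule on 3]
6. (not p implies q) implies (r and q), 0   [Box-rule on 2 via 0R0]
7. not p implies q, 0   [Box-rule on 4 via 0R0]
8. r and q, 0   [implies-rule on 6 (branches; this branch)]
9. r, 0   [and-rule on 8]
10. q, 0   [and-rule on 8]
11. not (r and q), 1   [neg-Box-rule on 5: fresh world 1, 0R1]
12. (not p implies q) implies (r and q), 1   [Box-rule on 2 via 0R1]
13. not p implies q, 1   [Box-rule on 4 via 0R1]
14. not q, 1   [neg-and-rule on 11 (branches; this branch)]
15. not (not p implies q), 1   [implies-rule on 12 (branches; this branch)]
16. not p, 1   [neg-implies-rule on 15]
17. q, 1   [implies-rule on 13 (branches; this branch)]
Accessibility: 0R0, 0R1, 1R1
Branch closes: q and not q both at 1.
Every branch of the negation's tableau closes; the branch above is one of them.

Yes, valid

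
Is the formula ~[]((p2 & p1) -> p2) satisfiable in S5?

1. ~[]((p2 & p1) -> p2), u
2. ~((p2 & p1) -> p2), v   [~[]-rule on 1: fresh world v, uRv]
3. p2 & p1, v   [~->-rule on 2]
4. ~p2, v   [~->-rule on 2]
5. p2, v   [&-rule on 3]
6. p1, v   [&-rule on 3]
Accessibility: uRu, uRv, vRu, vRv
Branch closes: p2 and ~p2 both at v.
(One branch shown.) All branches close.

Unsatisfiable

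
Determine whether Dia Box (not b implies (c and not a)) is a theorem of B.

Tableau for the negation not Dia Box (not b implies (c and not a)):
1. not Dia Box (not b implies (c and not a)), u
2. not Box (not b implies (c and not a)), u
3. not (not b implies (c and not a)), v
4. not b, v
5. not (c and not a), v
6. not Box (not b implies (c and not a)), v
7. a, v
8. not (not b implies (c and not a)), w
9. not b, w
10. not (c and not a), w
11. a, w
Accessibility: uRu, uRv, vRu, vRv, vRw, wRv, wRw
The negation has an open branch (countermodel exists).

Invalid (countermodel exists)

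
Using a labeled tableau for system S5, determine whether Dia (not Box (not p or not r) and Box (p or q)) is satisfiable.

Satisfiable (open branch found)

1. Dia (not Box (not p or not r) and Box (p or q)), w0
2. not Box (not p or not r) and Box (p or q), w1
3. not Box (not p or not r), w1
4. Box (p or q), w1
5. p or q, w0
6. p or q, w1
7. q, w0
8. q, w1
9. not (not p or not r), w2
10. p, w2
11. r, w2
12. p or q, w2
13. q, w2
Accessibility: w0Rw0, w0Rw1, w0Rw2, w1Rw0, w1Rw1, w1Rw2, w2Rw0, w2Rw1, w2Rw2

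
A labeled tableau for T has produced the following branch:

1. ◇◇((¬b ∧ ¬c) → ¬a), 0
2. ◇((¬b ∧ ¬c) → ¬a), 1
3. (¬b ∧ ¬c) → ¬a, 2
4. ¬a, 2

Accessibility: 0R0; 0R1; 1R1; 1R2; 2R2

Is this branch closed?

Open

No world carries both an atom and its negation.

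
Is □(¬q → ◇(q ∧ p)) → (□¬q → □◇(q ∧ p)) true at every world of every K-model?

Yes, valid

Tableau for the negation ¬(□(¬q → ◇(q ∧ p)) → (□¬q → □◇(q ∧ p))):
1. ¬(□(¬q → ◇(q ∧ p)) → (□¬q → □◇(q ∧ p))), u
2. □(¬q → ◇(q ∧ p)), u   [¬→-rule on 1]
3. ¬(□¬q → □◇(q ∧ p)), u   [¬→-rule on 1]
4. □¬q, u   [¬→-rule on 3]
5. ¬□◇(q ∧ p), u   [¬→-rule on 3]
6. ¬◇(q ∧ p), v   [¬□-rule on 5: fresh world v, uRv]
7. ¬q → ◇(q ∧ p), v   [□-rule on 2 via uRv]
8. ¬q, v   [□-rule on 4 via uRv]
9. ◇(q ∧ p), v   [→-rule on 7 (branches; this branch)]
10. q ∧ p, w   [◇-rule on 9: fresh world w, vRw]
11. q, w   [∧-rule on 10]
12. p, w   [∧-rule on 10]
13. ¬(q ∧ p), w   [¬◇-rule on 6 via vRw]
14. ¬p, w   [¬∧-rule on 13 (branches; this branch)]
Accessibility: uRv, vRw
Branch closes: p and ¬p both at w.
Every branch of the negation's tableau closes; the branch above is one of them.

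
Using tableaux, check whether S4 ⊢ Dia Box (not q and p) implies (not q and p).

Tableau for the negation not (Dia Box (not q and p) implies (not q and p)):
1. not (Dia Box (not q and p) implies (not q and p)), u
2. Dia Box (not q and p), u   [neg-implies-rule on 1]
3. not (not q and p), u   [neg-implies-rule on 1]
4. not p, u   [neg-and-rule on 3 (branches; this branch)]
5. Box (not q and p), v   [Dia-rule on 2: fresh world v, uRv]
6. not q and p, v   [Box-rule on 5 via vRv]
7. not q, v   [and-rule on 6]
8. p, v   [and-rule on 6]
Accessibility: uRu, uRv, vRv
The negation has an open branch (countermodel exists).

No, not valid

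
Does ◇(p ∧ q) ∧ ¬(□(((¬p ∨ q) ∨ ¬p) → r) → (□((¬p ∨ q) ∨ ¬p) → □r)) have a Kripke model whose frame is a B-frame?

Unsatisfiable

1. ◇(p ∧ q) ∧ ¬(□(((¬p ∨ q) ∨ ¬p) → r) → (□((¬p ∨ q) ∨ ¬p) → □r)), 0
2. ◇(p ∧ q), 0
3. ¬(□(((¬p ∨ q) ∨ ¬p) → r) → (□((¬p ∨ q) ∨ ¬p) → □r)), 0
4. □(((¬p ∨ q) ∨ ¬p) → r), 0
5. ¬(□((¬p ∨ q) ∨ ¬p) → □r), 0
6. □((¬p ∨ q) ∨ ¬p), 0
7. ¬□r, 0
8. ((¬p ∨ q) ∨ ¬p) → r, 0
9. (¬p ∨ q) ∨ ¬p, 0
10. r, 0
11. ¬p ∨ q, 0
12. q, 0
13. p ∧ q, 1
14. p, 1
15. q, 1
16. ((¬p ∨ q) ∨ ¬p) → r, 1
17. (¬p ∨ q) ∨ ¬p, 1
18. r, 1
19. ¬p ∨ q, 1
20. ¬r, 2
21. ((¬p ∨ q) ∨ ¬p) → r, 2
22. (¬p ∨ q) ∨ ¬p, 2
23. ¬((¬p ∨ q) ∨ ¬p), 2
24. ¬(¬p ∨ q), 2
25. p, 2
26. ¬q, 2
27. ¬p ∨ q, 2
28. q, 2
Accessibility: 0R0, 0R1, 0R2, 1R0, 1R1, 2R0, 2R2
Branch closes: q and ¬q both at 2.
Every branch closes; the branch above is one of them.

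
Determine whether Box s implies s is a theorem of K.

Invalid (countermodel exists)

Tableau for the negation not (Box s implies s):
1. not (Box s implies s), w0
2. Box s, w0
3. not s, w0
The negation has an open branch (countermodel exists).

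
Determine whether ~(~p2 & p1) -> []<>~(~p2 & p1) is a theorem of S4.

No, not valid

Tableau for the negation ~(~(~p2 & p1) -> []<>~(~p2 & p1)):
1. ~(~(~p2 & p1) -> []<>~(~p2 & p1)), u
2. ~(~p2 & p1), u   [~->-rule on 1]
3. ~[]<>~(~p2 & p1), u   [~->-rule on 1]
4. ~p1, u   [~&-rule on 2 (branches; this branch)]
5. ~<>~(~p2 & p1), v   [~[]-rule on 3: fresh world v, uRv]
6. ~p2 & p1, v   [~<>-rule on 5 via vRv]
7. ~p2, v   [&-rule on 6]
8. p1, v   [&-rule on 6]
Accessibility: uRu, uRv, vRv
The negation has an open branch (countermodel exists).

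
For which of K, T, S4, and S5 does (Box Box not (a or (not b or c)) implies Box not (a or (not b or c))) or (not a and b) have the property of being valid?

K-tableau for the negation not ((Box Box not (a or (not b or c)) implies Box not (a or (not b or c))) or (not a and b)):
1. not ((Box Box not (a or (not b or c)) implies Box not (a or (not b or c))) or (not a and b)), u
2. not (Box Box not (a or (not b or c)) implies Box not (a or (not b or c))), u   [neg-or-rule on 1]
3. not (not a and b), u   [neg-or-rule on 1]
4. Box Box not (a or (not b or c)), u   [neg-implies-rule on 2]
5. not Box not (a or (not b or c)), u   [neg-implies-rule on 2]
6. not b, u   [neg-and-rule on 3 (branches; this branch)]
7. a or (not b or c), v   [neg-Box-rule on 5: fresh world v, uRv]
8. Box not (a or (not b or c)), v   [Box-rule on 4 via uRv]
9. not b or c, v   [or-rule on 7 (branches; this branch)]
10. c, v   [or-rule on 9 (branches; this branch)]
Accessibility: uRv
Complete open branch: countermodel on a K-frame, so not valid in K.
T-tableau for the negation not ((Box Box not (a or (not b or c)) implies Box not (a or (not b or c))) or (not a and b)):
1. not ((Box Box not (a or (not b or c)) implies Box not (a or (not b or c))) or (not a and b)), u
2. not (Box Box not (a or (not b or c)) implies Box not (a or (not b or c))), u   [neg-or-rule on 1]
3. not (not a and b), u   [neg-or-rule on 1]
4. Box Box not (a or (not b or c)), u   [neg-implies-rule on 2]
5. not Box not (a or (not b or c)), u   [neg-implies-rule on 2]
6. Box not (a or (not b or c)), u   [Box-rule on 4 via uRu]
7. not (a or (not b or c)), u   [Box-rule on 6 via uRu]
8. not a, u   [neg-or-rule on 7]
9. not (not b or c), u   [neg-or-rule on 7]
10. b, u   [neg-or-rule on 9]
11. not c, u   [neg-or-rule on 9]
12. not b, u   [neg-and-rule on 3 (branches; this branch)]
Accessibility: uRu
Branch closes: b and not b both at u.
Every branch closes (one shown): valid in T, hence also in S4, S5 (every theorem of T is a theorem of S4 and S5).

T, S4, S5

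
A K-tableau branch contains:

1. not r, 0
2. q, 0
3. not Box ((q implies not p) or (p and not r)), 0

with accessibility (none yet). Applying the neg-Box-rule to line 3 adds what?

a fresh world 1 with 0R1, and not ((q implies not p) or (p and not r)) at 1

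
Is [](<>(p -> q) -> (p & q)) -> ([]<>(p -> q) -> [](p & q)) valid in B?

Tableau for the negation ~([](<>(p -> q) -> (p & q)) -> ([]<>(p -> q) -> [](p & q))):
1. ~([](<>(p -> q) -> (p & q)) -> ([]<>(p -> q) -> [](p & q))), u
2. [](<>(p -> q) -> (p & q)), u   [~->-rule on 1]
3. ~([]<>(p -> q) -> [](p & q)), u   [~->-rule on 1]
4. []<>(p -> q), u   [~->-rule on 3]
5. ~[](p & q), u   [~->-rule on 3]
6. <>(p -> q) -> (p & q), u   [[]-rule on 2 via uRu]
7. <>(p -> q), u   [[]-rule on 4 via uRu]
8. ~<>(p -> q), u   [->-rule on 6 (branches; this branch)]
9. ~(p -> q), u   [~<>-rule on 8 via uRu]
10. p, u   [~->-rule on 9]
11. ~q, u   [~->-rule on 9]
12. ~(p & q), v   [~[]-rule on 5: fresh world v, uRv]
13. <>(p -> q) -> (p & q), v   [[]-rule on 2 via uRv]
14. <>(p -> q), v   [[]-rule on 4 via uRv]
15. ~(p -> q), v   [~<>-rule on 8 via uRv]
16. p, v   [~->-rule on 15]
17. ~q, v   [~->-rule on 15]
18. ~<>(p -> q), v   [->-rule on 13 (branches; this branch)]
19. p -> q, w   [<>-rule on 7: fresh world w, uRw]
20. <>(p -> q) -> (p & q), w   [[]-rule on 2 via uRw]
21. <>(p -> q), w   [[]-rule on 4 via uRw]
22. ~(p -> q), w   [~<>-rule on 8 via uRw]
23. p, w   [~->-rule on 22]
24. ~q, w   [~->-rule on 22]
25. q, w   [->-rule on 19 (branches; this branch)]
Accessibility: uRu, uRv, uRw, vRu, vRv, wRu, wRw
Branch closes: q and ~q both at w.
Every branch of the negation's tableau closes; the branch above is one of them.

Valid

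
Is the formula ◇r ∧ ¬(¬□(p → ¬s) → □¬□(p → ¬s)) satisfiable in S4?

1. ◇r ∧ ¬(¬□(p → ¬s) → □¬□(p → ¬s)), 0
2. ◇r, 0
3. ¬(¬□(p → ¬s) → □¬□(p → ¬s)), 0
4. ¬□(p → ¬s), 0
5. ¬□¬□(p → ¬s), 0
6. r, 1
7. ¬(p → ¬s), 2
8. p, 2
9. s, 2
10. □(p → ¬s), 3
11. p → ¬s, 3
12. ¬s, 3
Accessibility: 0R0, 0R1, 0R2, 0R3, 1R1, 2R2, 3R3

Yes, satisfiable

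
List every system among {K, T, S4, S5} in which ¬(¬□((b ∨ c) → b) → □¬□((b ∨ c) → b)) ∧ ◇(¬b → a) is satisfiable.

S4-tableau for the formula:
1. ¬(¬□((b ∨ c) → b) → □¬□((b ∨ c) → b)) ∧ ◇(¬b → a), u
2. ¬(¬□((b ∨ c) → b) → □¬□((b ∨ c) → b)), u   [∧-rule on 1]
3. ◇(¬b → a), u   [∧-rule on 1]
4. ¬□((b ∨ c) → b), u   [¬→-rule on 2]
5. ¬□¬□((b ∨ c) → b), u   [¬→-rule on 2]
6. ¬b → a, v   [◇-rule on 3: fresh world v, uRv]
7. a, v   [→-rule on 6 (branches; this branch)]
8. ¬((b ∨ c) → b), w   [¬□-rule on 4: fresh world w, uRw]
9. b ∨ c, w   [¬→-rule on 8]
10. ¬b, w   [¬→-rule on 8]
11. c, w   [∨-rule on 9 (branches; this branch)]
12. □((b ∨ c) → b), x   [¬□-rule on 5: fresh world x, uRx]
13. (b ∨ c) → b, x   [□-rule on 12 via xRx]
14. b, x   [→-rule on 13 (branches; this branch)]
Accessibility: uRu, uRv, uRw, uRx, vRv, wRw, xRx
Complete open branch: satisfiable in S4, hence also in K, T (this S4-model is also a K-model and a T-model).
S5-tableau for the formula:
1. ¬(¬□((b ∨ c) → b) → □¬□((b ∨ c) → b)) ∧ ◇(¬b → a), u
2. ¬(¬□((b ∨ c) → b) → □¬□((b ∨ c) → b)), u   [∧-rule on 1]
3. ◇(¬b → a), u   [∧-rule on 1]
4. ¬□((b ∨ c) → b), u   [¬→-rule on 2]
5. ¬□¬□((b ∨ c) → b), u   [¬→-rule on 2]
6. ¬b → a, v   [◇-rule on 3: fresh world v, uRv]
7. a, v   [→-rule on 6 (branches; this branch)]
8. ¬((b ∨ c) → b), w   [¬□-rule on 4: fresh world w, uRw]
9. b ∨ c, w   [¬→-rule on 8]
10. ¬b, w   [¬→-rule on 8]
11. c, w   [∨-rule on 9 (branches; this branch)]
12. □((b ∨ c) → b), x   [¬□-rule on 5: fresh world x, uRx]
13. (b ∨ c) → b, u   [□-rule on 12 via xRu]
14. (b ∨ c) → b, v   [□-rule on 12 via xRv]
15. (b ∨ c) → b, w   [□-rule on 12 via xRw]
16. (b ∨ c) → b, x   [□-rule on 12 via xRx]
17. ¬(b ∨ c), u   [→-rule on 13 (branches; this branch)]
18. ¬b, u   [¬∨-rule on 17]
19. ¬c, u   [¬∨-rule on 17]
20. ¬(b ∨ c), v   [→-rule on 14 (branches; this branch)]
21. ¬b, v   [¬∨-rule on 20]
22. ¬c, v   [¬∨-rule on 20]
23. ¬(b ∨ c), w   [→-rule on 15 (branches; this branch)]
24. ¬c, w   [¬∨-rule on 23]
Accessibility: uRu, uRv, uRw, uRx, vRu, vRv, vRw, vRx, wRu, wRv, wRw, wRx, xRu, xRv, xRw, xRx
Branch closes: c and ¬c both at w.
Every branch closes (one shown): unsatisfiable in S5.

K, T, S4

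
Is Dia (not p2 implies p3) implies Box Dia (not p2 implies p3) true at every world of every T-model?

Tableau for the negation not (Dia (not p2 implies p3) implies Box Dia (not p2 implies p3)):
1. not (Dia (not p2 implies p3) implies Box Dia (not p2 implies p3)), 0
2. Dia (not p2 implies p3), 0
3. not Box Dia (not p2 implies p3), 0
4. not p2 implies p3, 1
5. p3, 1
6. not Dia (not p2 implies p3), 2
7. not (not p2 implies p3), 2
8. not p2, 2
9. not p3, 2
Accessibility: 0R0, 0R1, 0R2, 1R1, 2R2
The negation has an open branch (countermodel exists).

Invalid (countermodel exists)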